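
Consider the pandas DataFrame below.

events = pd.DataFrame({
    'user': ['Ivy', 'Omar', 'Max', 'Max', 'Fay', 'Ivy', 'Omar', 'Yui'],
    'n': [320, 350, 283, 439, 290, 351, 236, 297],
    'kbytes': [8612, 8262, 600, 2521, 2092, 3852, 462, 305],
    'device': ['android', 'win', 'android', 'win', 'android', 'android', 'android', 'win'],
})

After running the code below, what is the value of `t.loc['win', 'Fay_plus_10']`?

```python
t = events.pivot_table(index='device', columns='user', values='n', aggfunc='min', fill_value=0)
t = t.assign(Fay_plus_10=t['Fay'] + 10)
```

pivot: rows=device, cols=user, min(n):
user     Fay  Ivy  Max  Omar  Yui
device                           
android  290  320  283   236    0
win        0    0  439   350  297
add column Fay_plus_10 = t['Fay'] + 10:
user     Fay  Ivy  Max  Omar  Yui  Fay_plus_10
device                                        
android  290  320  283   236    0          300
win        0    0  439   350  297           10
Finally, value at row 'win', column 'Fay_plus_10' = 10.

10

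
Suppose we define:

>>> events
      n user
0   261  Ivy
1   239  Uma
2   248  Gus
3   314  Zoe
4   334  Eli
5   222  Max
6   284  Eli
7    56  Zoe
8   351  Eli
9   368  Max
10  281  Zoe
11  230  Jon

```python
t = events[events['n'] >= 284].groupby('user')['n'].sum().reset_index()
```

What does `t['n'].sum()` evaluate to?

filter rows where n >= 284:
     n user
3  314  Zoe
4  334  Eli
6  284  Eli
8  351  Eli
9  368  Max
group by user, sum of n:
user
Eli    969
Max    368
Zoe    314
Name: n, dtype: int64
reset_index():
  user    n
0  Eli  969
1  Max  368
2  Zoe  314

1651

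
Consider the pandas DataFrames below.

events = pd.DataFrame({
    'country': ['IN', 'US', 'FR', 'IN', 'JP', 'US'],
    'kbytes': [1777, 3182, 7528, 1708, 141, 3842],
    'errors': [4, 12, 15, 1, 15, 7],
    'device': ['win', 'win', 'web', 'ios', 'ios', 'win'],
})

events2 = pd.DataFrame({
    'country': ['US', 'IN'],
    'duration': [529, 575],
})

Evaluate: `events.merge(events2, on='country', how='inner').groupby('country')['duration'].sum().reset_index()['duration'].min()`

merge on 'country' (how='inner') → 4 rows:
  country  kbytes  errors device  duration
0      IN    1777       4    win       575
1      US    3182      12    win       529
2      IN    1708       1    ios       575
3      US    3842       7    win       529
group by country, sum of duration:
country
IN    1150
US    1058
Name: duration, dtype: int64
reset_index():
  country  duration
0      IN      1150
1      US      1058
Finally, min of column 'duration' = 1058.

1058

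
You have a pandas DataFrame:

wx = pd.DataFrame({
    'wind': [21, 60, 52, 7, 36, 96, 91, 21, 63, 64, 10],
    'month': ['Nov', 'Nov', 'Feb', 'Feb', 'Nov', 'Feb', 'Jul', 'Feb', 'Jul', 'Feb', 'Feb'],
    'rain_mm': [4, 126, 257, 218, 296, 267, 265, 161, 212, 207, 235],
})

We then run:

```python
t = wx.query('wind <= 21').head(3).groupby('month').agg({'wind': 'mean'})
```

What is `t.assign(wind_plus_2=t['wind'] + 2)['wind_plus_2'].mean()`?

filter rows where wind <= 21:
    wind month  rain_mm
0     21   Nov        4
3      7   Feb      218
7     21   Feb      161
10    10   Feb      235
take first 3 rows:
   wind month  rain_mm
0    21   Nov        4
3     7   Feb      218
7    21   Feb      161
group by month, mean of wind:
       wind
month      
Feb    14.0
Nov    21.0
add column wind_plus_2 = t['wind'] + 2:
       wind  wind_plus_2
month                   
Feb    14.0         16.0
Nov    21.0         23.0
Reading off the mean of column 'wind_plus_2', we get 19.5.

19.5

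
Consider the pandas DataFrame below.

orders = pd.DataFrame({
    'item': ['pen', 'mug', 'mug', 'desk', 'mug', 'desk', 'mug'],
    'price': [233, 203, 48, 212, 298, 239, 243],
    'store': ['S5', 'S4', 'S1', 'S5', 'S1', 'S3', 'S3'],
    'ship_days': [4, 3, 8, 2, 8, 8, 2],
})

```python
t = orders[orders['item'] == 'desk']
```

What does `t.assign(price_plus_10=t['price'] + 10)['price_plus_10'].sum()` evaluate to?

471

filter rows where item == 'desk':
   item  price store  ship_days
3  desk    212    S5          2
5  desk    239    S3          8
add column price_plus_10 = t['price'] + 10:
   item  price store  ship_days  price_plus_10
3  desk    212    S5          2            222
5  desk    239    S3          8            249
The sum of column 'price_plus_10' is 471.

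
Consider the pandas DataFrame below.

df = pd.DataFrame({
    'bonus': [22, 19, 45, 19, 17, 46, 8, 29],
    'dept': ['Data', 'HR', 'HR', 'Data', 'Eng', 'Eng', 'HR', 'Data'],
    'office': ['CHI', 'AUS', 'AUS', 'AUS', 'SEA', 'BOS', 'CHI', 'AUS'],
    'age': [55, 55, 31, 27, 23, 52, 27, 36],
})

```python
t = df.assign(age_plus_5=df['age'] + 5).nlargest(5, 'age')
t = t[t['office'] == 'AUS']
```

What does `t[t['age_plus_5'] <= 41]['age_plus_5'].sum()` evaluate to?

add column age_plus_5 = df['age'] + 5:
   bonus  dept office  age  age_plus_5
0     22  Data    CHI   55          60
1     19    HR    AUS   55          60
2     45    HR    AUS   31          36
3     19  Data    AUS   27          32
4     17   Eng    SEA   23          28
5     46   Eng    BOS   52          57
6      8    HR    CHI   27          32
7     29  Data    AUS   36          41
take 5 rows with largest age:
   bonus  dept office  age  age_plus_5
0     22  Data    CHI   55          60
1     19    HR    AUS   55          60
5     46   Eng    BOS   52          57
7     29  Data    AUS   36          41
2     45    HR    AUS   31          36
filter rows where office == 'AUS':
   bonus  dept office  age  age_plus_5
1     19    HR    AUS   55          60
7     29  Data    AUS   36          41
2     45    HR    AUS   31          36
filter rows where age_plus_5 <= 41:
   bonus  dept office  age  age_plus_5
7     29  Data    AUS   36          41
2     45    HR    AUS   31          36
sum of column 'age_plus_5' → 77

77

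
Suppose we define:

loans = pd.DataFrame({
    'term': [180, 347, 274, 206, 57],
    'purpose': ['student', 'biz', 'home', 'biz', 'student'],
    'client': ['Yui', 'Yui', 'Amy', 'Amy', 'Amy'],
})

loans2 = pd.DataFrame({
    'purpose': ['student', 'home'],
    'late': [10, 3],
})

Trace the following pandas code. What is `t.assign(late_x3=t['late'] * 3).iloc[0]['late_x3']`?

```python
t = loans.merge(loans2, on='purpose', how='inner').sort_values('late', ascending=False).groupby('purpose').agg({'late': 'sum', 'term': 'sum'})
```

merge on 'purpose' (how='inner') → 3 rows:
   term  purpose client  late
0   180  student    Yui    10
1   274     home    Amy     3
2    57  student    Amy    10
sort by late descending:
   term  purpose client  late
0   180  student    Yui    10
2    57  student    Amy    10
1   274     home    Amy     3
group by purpose: sum(late), sum(term):
         late  term
purpose            
home        3   274
student    20   237
add column late_x3 = t['late'] * 3:
         late  term  late_x3
purpose                     
home        3   274        9
student    20   237       60
Then the value at position 0, column 'late_x3': 9

9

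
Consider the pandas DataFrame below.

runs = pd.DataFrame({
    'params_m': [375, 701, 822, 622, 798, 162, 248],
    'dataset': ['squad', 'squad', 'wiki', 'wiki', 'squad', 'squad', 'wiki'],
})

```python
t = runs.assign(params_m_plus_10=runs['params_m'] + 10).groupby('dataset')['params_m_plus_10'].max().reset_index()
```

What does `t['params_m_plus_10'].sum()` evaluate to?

1640

add column params_m_plus_10 = runs['params_m'] + 10:
   params_m dataset  params_m_plus_10
0       375   squad               385
1       701   squad               711
2       822    wiki               832
3       622    wiki               632
4       798   squad               808
5       162   squad               172
6       248    wiki               258
group by dataset, max of params_m_plus_10:
dataset
squad    808
wiki     832
Name: params_m_plus_10, dtype: int64
reset_index():
  dataset  params_m_plus_10
0   squad               808
1    wiki               832
Taking the sum of column 'params_m_plus_10' gives 1640.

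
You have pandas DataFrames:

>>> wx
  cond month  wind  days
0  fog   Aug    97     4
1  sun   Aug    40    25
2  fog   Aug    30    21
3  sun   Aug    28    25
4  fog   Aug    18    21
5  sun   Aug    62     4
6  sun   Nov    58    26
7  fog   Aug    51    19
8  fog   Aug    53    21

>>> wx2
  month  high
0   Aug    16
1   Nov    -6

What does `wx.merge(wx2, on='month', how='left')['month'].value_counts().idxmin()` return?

merge on 'month' (how='left') → 9 rows:
  cond month  wind  days  high
0  fog   Aug    97     4    16
1  sun   Aug    40    25    16
2  fog   Aug    30    21    16
3  sun   Aug    28    25    16
4  fog   Aug    18    21    16
5  sun   Aug    62     4    16
6  sun   Nov    58    26    -6
7  fog   Aug    51    19    16
8  fog   Aug    53    21    16
value_counts of month:
month
Aug    8
Nov    1
Name: count, dtype: int64

Nov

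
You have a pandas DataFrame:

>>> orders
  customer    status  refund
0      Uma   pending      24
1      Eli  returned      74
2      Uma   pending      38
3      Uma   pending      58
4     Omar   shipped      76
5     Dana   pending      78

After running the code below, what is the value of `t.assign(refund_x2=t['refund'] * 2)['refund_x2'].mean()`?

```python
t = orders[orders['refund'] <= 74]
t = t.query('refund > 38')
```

132.0

filter rows where refund <= 74:
  customer    status  refund
0      Uma   pending      24
1      Eli  returned      74
2      Uma   pending      38
3      Uma   pending      58
filter rows where refund > 38:
  customer    status  refund
1      Eli  returned      74
3      Uma   pending      58
add column refund_x2 = t['refund'] * 2:
  customer    status  refund  refund_x2
1      Eli  returned      74        148
3      Uma   pending      58        116
Reading off the mean of column 'refund_x2', we get 132.0.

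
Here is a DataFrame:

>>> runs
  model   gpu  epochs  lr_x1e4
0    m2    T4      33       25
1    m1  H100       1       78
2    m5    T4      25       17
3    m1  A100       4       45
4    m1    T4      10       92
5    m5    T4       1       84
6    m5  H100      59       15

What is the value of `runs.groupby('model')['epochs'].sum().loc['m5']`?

85

group by model, sum of epochs:
model
m1    15
m2    33
m5    85
Name: epochs, dtype: int64
So loc['m5'] = 85.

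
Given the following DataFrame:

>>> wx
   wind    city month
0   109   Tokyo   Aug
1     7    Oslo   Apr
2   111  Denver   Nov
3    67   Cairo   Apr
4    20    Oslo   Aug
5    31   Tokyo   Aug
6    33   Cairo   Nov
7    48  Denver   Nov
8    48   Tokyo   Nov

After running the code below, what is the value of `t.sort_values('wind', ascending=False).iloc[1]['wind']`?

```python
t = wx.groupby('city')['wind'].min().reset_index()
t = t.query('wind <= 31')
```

7

group by city, min of wind:
city
Cairo     33
Denver    48
Oslo       7
Tokyo     31
Name: wind, dtype: int64
reset_index():
     city  wind
0   Cairo    33
1  Denver    48
2    Oslo     7
3   Tokyo    31
filter rows where wind <= 31:
    city  wind
2   Oslo     7
3  Tokyo    31
sort by wind descending:
    city  wind
3  Tokyo    31
2   Oslo     7
Reading off the value at position 1, column 'wind', we get 7.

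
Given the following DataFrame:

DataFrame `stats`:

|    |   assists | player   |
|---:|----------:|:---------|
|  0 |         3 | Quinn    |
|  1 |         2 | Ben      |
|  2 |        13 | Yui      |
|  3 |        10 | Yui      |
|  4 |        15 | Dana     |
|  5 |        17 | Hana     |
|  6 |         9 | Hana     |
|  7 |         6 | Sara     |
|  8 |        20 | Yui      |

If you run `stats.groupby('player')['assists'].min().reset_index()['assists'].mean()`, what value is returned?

group by player, min of assists:
player
Ben       2
Dana     15
Hana      9
Quinn     3
Sara      6
Yui      10
Name: assists, dtype: int64
reset_index():
  player  assists
0    Ben        2
1   Dana       15
2   Hana        9
3  Quinn        3
4   Sara        6
5    Yui       10

7.5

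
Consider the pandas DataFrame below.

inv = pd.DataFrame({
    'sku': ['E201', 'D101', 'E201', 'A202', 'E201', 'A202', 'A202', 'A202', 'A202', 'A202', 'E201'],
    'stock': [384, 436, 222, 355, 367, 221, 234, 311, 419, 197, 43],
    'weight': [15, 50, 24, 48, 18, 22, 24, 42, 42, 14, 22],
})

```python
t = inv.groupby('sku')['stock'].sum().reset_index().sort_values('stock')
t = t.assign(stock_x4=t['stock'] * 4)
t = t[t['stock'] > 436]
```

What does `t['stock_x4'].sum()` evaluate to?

group by sku, sum of stock:
sku
A202    1737
D101     436
E201    1016
Name: stock, dtype: int64
reset_index():
    sku  stock
0  A202   1737
1  D101    436
2  E201   1016
sort by stock:
    sku  stock
1  D101    436
2  E201   1016
0  A202   1737
add column stock_x4 = t['stock'] * 4:
    sku  stock  stock_x4
1  D101    436      1744
2  E201   1016      4064
0  A202   1737      6948
filter rows where stock > 436:
    sku  stock  stock_x4
2  E201   1016      4064
0  A202   1737      6948

11012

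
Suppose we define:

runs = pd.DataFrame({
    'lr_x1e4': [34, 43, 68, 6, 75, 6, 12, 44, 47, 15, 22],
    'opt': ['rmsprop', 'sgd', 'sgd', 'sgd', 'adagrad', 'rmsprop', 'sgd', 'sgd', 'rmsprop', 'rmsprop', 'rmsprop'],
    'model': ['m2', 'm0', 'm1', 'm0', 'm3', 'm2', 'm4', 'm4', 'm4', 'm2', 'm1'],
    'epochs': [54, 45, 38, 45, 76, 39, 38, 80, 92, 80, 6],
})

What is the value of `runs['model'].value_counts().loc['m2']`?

3

value_counts of model:
model
m2    3
m4    3
m0    2
m1    2
m3    1
Name: count, dtype: int64
Hence 3.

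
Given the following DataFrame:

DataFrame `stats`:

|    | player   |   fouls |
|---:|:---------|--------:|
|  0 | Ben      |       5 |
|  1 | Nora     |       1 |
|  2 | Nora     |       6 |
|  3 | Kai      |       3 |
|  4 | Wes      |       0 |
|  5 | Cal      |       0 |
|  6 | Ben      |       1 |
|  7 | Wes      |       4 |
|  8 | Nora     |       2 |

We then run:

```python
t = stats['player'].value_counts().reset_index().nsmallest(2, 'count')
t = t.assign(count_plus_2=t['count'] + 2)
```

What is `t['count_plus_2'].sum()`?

value_counts of player:
player
Nora    3
Ben     2
Wes     2
Kai     1
Cal     1
Name: count, dtype: int64
reset_index():
  player  count
0   Nora      3
1    Ben      2
2    Wes      2
3    Kai      1
4    Cal      1
take 2 rows with smallest count:
  player  count
3    Kai      1
4    Cal      1
add column count_plus_2 = t['count'] + 2:
  player  count  count_plus_2
3    Kai      1             3
4    Cal      1             3
sum of column 'count_plus_2' → 6

6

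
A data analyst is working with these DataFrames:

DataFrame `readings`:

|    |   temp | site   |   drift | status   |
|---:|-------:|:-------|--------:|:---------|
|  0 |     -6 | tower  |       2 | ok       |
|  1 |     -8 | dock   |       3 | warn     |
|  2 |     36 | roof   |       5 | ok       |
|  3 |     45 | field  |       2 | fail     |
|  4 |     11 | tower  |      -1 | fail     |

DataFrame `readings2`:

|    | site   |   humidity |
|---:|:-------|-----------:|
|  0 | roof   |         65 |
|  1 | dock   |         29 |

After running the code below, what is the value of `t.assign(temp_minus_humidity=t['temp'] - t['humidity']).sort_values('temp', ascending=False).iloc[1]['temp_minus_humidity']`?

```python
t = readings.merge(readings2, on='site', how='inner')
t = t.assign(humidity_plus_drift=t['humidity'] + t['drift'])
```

merge on 'site' (how='inner') → 2 rows:
   temp  site  drift status  humidity
0    -8  dock      3   warn        29
1    36  roof      5     ok        65
add column humidity_plus_drift = t['humidity'] + t['drift']:
   temp  site  drift status  humidity  humidity_plus_drift
0    -8  dock      3   warn        29                   32
1    36  roof      5     ok        65                   70
add column temp_minus_humidity = t['temp'] - t['humidity']:
   temp  site  drift status  humidity  humidity_plus_drift  temp_minus_humidity
0    -8  dock      3   warn        29                   32                  -37
1    36  roof      5     ok        65                   70                  -29
sort by temp descending:
   temp  site  drift status  humidity  humidity_plus_drift  temp_minus_humidity
1    36  roof      5     ok        65                   70                  -29
0    -8  dock      3   warn        29                   32                  -37
Reading off the value at position 1, column 'temp_minus_humidity', we get -37.

-37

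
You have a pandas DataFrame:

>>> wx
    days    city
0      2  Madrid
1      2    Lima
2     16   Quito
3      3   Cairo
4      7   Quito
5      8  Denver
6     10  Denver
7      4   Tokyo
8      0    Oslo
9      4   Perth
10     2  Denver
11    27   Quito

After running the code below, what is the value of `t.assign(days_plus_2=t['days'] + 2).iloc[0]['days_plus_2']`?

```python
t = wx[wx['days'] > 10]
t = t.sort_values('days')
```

filter rows where days > 10:
    days   city
2     16  Quito
11    27  Quito
sort by days:
    days   city
2     16  Quito
11    27  Quito
add column days_plus_2 = t['days'] + 2:
    days   city  days_plus_2
2     16  Quito           18
11    27  Quito           29
Finally, value at position 0, column 'days_plus_2' = 18.

18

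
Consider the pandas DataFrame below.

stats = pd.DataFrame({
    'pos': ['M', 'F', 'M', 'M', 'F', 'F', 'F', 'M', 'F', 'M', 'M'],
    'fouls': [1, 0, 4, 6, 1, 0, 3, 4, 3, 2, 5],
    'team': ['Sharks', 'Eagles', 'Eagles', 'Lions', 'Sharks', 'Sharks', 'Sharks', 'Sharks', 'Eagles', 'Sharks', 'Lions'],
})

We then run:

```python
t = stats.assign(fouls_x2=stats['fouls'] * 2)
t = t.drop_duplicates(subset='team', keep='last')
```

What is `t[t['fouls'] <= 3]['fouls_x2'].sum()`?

10

add column fouls_x2 = stats['fouls'] * 2:
   pos  fouls    team  fouls_x2
0    M      1  Sharks         2
1    F      0  Eagles         0
2    M      4  Eagles         8
3    M      6   Lions        12
4    F      1  Sharks         2
5    F      0  Sharks         0
6    F      3  Sharks         6
7    M      4  Sharks         8
8    F      3  Eagles         6
9    M      2  Sharks         4
10   M      5   Lions        10
drop duplicate team (keep=last):
   pos  fouls    team  fouls_x2
8    F      3  Eagles         6
9    M      2  Sharks         4
10   M      5   Lions        10
filter rows where fouls <= 3:
  pos  fouls    team  fouls_x2
8   F      3  Eagles         6
9   M      2  Sharks         4
So sum() = 10.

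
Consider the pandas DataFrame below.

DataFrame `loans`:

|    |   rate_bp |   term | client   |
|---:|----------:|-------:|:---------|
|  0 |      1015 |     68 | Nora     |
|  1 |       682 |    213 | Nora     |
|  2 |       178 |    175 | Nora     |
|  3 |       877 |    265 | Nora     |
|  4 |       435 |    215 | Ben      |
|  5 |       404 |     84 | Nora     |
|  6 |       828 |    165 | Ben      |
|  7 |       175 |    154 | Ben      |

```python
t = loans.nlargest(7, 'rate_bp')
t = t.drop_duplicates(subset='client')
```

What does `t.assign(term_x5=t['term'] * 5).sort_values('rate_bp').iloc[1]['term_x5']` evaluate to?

340

take 7 rows with largest rate_bp:
   rate_bp  term client
0     1015    68   Nora
3      877   265   Nora
6      828   165    Ben
1      682   213   Nora
4      435   215    Ben
5      404    84   Nora
2      178   175   Nora
drop duplicate client (keep=first):
   rate_bp  term client
0     1015    68   Nora
6      828   165    Ben
add column term_x5 = t['term'] * 5:
   rate_bp  term client  term_x5
0     1015    68   Nora      340
6      828   165    Ben      825
sort by rate_bp:
   rate_bp  term client  term_x5
6      828   165    Ben      825
0     1015    68   Nora      340
Taking the value at position 1, column 'term_x5' gives 340.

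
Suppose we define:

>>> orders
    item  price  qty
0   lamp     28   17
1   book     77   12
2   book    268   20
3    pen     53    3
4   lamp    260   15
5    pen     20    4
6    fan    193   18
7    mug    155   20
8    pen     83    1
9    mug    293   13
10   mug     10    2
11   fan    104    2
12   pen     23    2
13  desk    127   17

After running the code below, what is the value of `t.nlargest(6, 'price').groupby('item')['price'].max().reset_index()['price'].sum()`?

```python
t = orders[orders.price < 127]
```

292

filter rows where price < 127:
    item  price  qty
0   lamp     28   17
1   book     77   12
3    pen     53    3
5    pen     20    4
8    pen     83    1
10   mug     10    2
11   fan    104    2
12   pen     23    2
take 6 rows with largest price:
    item  price  qty
11   fan    104    2
8    pen     83    1
1   book     77   12
3    pen     53    3
0   lamp     28   17
12   pen     23    2
group by item, max of price:
item
book     77
fan     104
lamp     28
pen      83
Name: price, dtype: int64
reset_index():
   item  price
0  book     77
1   fan    104
2  lamp     28
3   pen     83
Reading off the sum of column 'price', we get 292.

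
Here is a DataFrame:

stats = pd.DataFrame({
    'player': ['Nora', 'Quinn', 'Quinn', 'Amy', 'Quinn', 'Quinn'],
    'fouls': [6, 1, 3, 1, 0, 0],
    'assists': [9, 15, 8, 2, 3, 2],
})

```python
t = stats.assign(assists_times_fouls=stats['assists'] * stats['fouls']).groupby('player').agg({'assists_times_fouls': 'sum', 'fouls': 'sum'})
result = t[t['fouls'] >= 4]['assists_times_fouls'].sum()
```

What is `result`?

93

add column assists_times_fouls = stats['assists'] * stats['fouls']:
  player  fouls  assists  assists_times_fouls
0   Nora      6        9                   54
1  Quinn      1       15                   15
2  Quinn      3        8                   24
3    Amy      1        2                    2
4  Quinn      0        3                    0
5  Quinn      0        2                    0
group by player: sum(assists_times_fouls), sum(fouls):
        assists_times_fouls  fouls
player                            
Amy                       2      1
Nora                     54      6
Quinn                    39      4
filter rows where fouls >= 4:
        assists_times_fouls  fouls
player                            
Nora                     54      6
Quinn                    39      4
Taking the sum of column 'assists_times_fouls' gives 93.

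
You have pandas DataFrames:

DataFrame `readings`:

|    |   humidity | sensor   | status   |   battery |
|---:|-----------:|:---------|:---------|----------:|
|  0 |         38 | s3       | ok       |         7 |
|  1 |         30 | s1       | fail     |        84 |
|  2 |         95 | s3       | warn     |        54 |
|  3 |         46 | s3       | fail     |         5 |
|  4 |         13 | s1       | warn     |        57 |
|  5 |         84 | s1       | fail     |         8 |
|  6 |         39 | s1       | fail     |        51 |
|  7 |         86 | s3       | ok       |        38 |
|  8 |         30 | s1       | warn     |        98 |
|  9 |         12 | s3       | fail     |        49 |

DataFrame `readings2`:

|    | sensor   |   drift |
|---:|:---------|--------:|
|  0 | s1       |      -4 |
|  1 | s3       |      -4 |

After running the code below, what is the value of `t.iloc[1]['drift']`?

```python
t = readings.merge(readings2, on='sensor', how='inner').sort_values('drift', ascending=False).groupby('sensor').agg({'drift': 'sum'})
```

-20

merge on 'sensor' (how='inner') → 10 rows:
   humidity sensor status  battery  drift
0        38     s3     ok        7     -4
1        30     s1   fail       84     -4
2        95     s3   warn       54     -4
3        46     s3   fail        5     -4
4        13     s1   warn       57     -4
5        84     s1   fail        8     -4
6        39     s1   fail       51     -4
7        86     s3     ok       38     -4
8        30     s1   warn       98     -4
9        12     s3   fail       49     -4
sort by drift descending:
   humidity sensor status  battery  drift
0        38     s3     ok        7     -4
1        30     s1   fail       84     -4
2        95     s3   warn       54     -4
3        46     s3   fail        5     -4
4        13     s1   warn       57     -4
5        84     s1   fail        8     -4
6        39     s1   fail       51     -4
7        86     s3     ok       38     -4
8        30     s1   warn       98     -4
9        12     s3   fail       49     -4
group by sensor, sum of drift:
        drift
sensor       
s1        -20
s3        -20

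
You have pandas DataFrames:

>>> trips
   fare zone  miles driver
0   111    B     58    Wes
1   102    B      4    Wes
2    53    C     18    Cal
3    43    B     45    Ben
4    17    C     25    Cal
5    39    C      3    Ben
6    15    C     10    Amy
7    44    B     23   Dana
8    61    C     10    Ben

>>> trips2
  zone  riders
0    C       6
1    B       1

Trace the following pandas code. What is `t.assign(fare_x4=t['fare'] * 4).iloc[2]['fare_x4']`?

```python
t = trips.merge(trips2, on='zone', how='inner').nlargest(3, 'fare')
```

merge on 'zone' (how='inner') → 9 rows:
   fare zone  miles driver  riders
0   111    B     58    Wes       1
1   102    B      4    Wes       1
2    53    C     18    Cal       6
3    43    B     45    Ben       1
4    17    C     25    Cal       6
5    39    C      3    Ben       6
6    15    C     10    Amy       6
7    44    B     23   Dana       1
8    61    C     10    Ben       6
take 3 rows with largest fare:
   fare zone  miles driver  riders
0   111    B     58    Wes       1
1   102    B      4    Wes       1
8    61    C     10    Ben       6
add column fare_x4 = t['fare'] * 4:
   fare zone  miles driver  riders  fare_x4
0   111    B     58    Wes       1      444
1   102    B      4    Wes       1      408
8    61    C     10    Ben       6      244
value at position 2, column 'fare_x4' → 244

244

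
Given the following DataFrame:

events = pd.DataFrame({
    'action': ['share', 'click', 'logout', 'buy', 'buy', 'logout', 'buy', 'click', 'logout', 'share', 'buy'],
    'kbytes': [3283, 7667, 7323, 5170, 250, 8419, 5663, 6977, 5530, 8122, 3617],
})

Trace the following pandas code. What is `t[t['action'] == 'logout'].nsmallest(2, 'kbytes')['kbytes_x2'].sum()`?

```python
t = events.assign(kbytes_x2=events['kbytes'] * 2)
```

add column kbytes_x2 = events['kbytes'] * 2:
    action  kbytes  kbytes_x2
0    share    3283       6566
1    click    7667      15334
2   logout    7323      14646
3      buy    5170      10340
4      buy     250        500
5   logout    8419      16838
6      buy    5663      11326
7    click    6977      13954
8   logout    5530      11060
9    share    8122      16244
10     buy    3617       7234
filter rows where action == 'logout':
   action  kbytes  kbytes_x2
2  logout    7323      14646
5  logout    8419      16838
8  logout    5530      11060
take 2 rows with smallest kbytes:
   action  kbytes  kbytes_x2
8  logout    5530      11060
2  logout    7323      14646
So sum() = 25706.

25706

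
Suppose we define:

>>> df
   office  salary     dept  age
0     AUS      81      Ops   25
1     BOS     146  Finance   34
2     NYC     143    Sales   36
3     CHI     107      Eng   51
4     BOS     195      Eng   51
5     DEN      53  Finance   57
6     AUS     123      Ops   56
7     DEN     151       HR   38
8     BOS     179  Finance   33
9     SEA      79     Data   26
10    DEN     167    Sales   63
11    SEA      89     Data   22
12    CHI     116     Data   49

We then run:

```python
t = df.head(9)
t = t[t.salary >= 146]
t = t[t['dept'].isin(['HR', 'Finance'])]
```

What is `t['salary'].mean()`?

158.666666667

take first 9 rows:
  office  salary     dept  age
0    AUS      81      Ops   25
1    BOS     146  Finance   34
2    NYC     143    Sales   36
3    CHI     107      Eng   51
4    BOS     195      Eng   51
5    DEN      53  Finance   57
6    AUS     123      Ops   56
7    DEN     151       HR   38
8    BOS     179  Finance   33
filter rows where salary >= 146:
  office  salary     dept  age
1    BOS     146  Finance   34
4    BOS     195      Eng   51
7    DEN     151       HR   38
8    BOS     179  Finance   33
filter rows where dept in ['HR', 'Finance']:
  office  salary     dept  age
1    BOS     146  Finance   34
7    DEN     151       HR   38
8    BOS     179  Finance   33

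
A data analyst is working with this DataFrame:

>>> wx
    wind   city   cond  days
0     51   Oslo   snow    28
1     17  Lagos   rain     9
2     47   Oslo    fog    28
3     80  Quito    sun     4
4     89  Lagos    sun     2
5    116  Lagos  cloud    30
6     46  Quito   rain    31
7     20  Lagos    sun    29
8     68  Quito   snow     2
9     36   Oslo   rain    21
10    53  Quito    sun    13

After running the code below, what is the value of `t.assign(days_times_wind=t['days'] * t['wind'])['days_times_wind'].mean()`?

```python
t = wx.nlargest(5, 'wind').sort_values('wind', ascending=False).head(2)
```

take 5 rows with largest wind:
    wind   city   cond  days
5    116  Lagos  cloud    30
4     89  Lagos    sun     2
3     80  Quito    sun     4
8     68  Quito   snow     2
10    53  Quito    sun    13
sort by wind descending:
    wind   city   cond  days
5    116  Lagos  cloud    30
4     89  Lagos    sun     2
3     80  Quito    sun     4
8     68  Quito   snow     2
10    53  Quito    sun    13
take first 2 rows:
   wind   city   cond  days
5   116  Lagos  cloud    30
4    89  Lagos    sun     2
add column days_times_wind = t['days'] * t['wind']:
   wind   city   cond  days  days_times_wind
5   116  Lagos  cloud    30             3480
4    89  Lagos    sun     2              178
mean of column 'days_times_wind' → 1829.0

1829.0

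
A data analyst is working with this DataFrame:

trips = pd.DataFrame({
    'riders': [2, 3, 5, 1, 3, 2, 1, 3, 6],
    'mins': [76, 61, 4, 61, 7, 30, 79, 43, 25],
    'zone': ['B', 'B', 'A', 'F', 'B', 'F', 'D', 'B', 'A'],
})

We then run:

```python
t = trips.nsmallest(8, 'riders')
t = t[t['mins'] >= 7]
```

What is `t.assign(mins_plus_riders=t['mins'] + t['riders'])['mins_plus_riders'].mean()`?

take 8 rows with smallest riders:
   riders  mins zone
3       1    61    F
6       1    79    D
0       2    76    B
5       2    30    F
1       3    61    B
4       3     7    B
7       3    43    B
2       5     4    A
filter rows where mins >= 7:
   riders  mins zone
3       1    61    F
6       1    79    D
0       2    76    B
5       2    30    F
1       3    61    B
4       3     7    B
7       3    43    B
add column mins_plus_riders = t['mins'] + t['riders']:
   riders  mins zone  mins_plus_riders
3       1    61    F                62
6       1    79    D                80
0       2    76    B                78
5       2    30    F                32
1       3    61    B                64
4       3     7    B                10
7       3    43    B                46
So mean() = 53.1428571429.

53.1428571429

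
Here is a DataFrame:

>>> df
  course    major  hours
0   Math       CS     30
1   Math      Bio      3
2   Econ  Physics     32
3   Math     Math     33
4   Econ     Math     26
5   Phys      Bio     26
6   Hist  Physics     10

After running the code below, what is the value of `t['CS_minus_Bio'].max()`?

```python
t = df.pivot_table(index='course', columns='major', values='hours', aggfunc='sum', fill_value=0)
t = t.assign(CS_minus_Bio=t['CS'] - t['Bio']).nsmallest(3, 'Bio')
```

27

pivot: rows=course, cols=major, sum(hours):
major   Bio  CS  Math  Physics
course                        
Econ      0   0    26       32
Hist      0   0     0       10
Math      3  30    33        0
Phys     26   0     0        0
add column CS_minus_Bio = t['CS'] - t['Bio']:
major   Bio  CS  Math  Physics  CS_minus_Bio
course                                      
Econ      0   0    26       32             0
Hist      0   0     0       10             0
Math      3  30    33        0            27
Phys     26   0     0        0           -26
take 3 rows with smallest Bio:
major   Bio  CS  Math  Physics  CS_minus_Bio
course                                      
Econ      0   0    26       32             0
Hist      0   0     0       10             0
Math      3  30    33        0            27
Hence 27.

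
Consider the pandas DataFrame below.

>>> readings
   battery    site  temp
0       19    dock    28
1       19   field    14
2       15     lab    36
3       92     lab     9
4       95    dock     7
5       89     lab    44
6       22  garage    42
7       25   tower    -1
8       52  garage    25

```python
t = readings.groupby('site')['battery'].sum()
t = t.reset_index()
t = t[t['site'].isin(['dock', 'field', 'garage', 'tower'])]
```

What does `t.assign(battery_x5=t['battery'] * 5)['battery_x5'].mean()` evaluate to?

290.0

group by site, sum of battery:
site
dock      114
field      19
garage     74
lab       196
tower      25
Name: battery, dtype: int64
reset_index():
     site  battery
0    dock      114
1   field       19
2  garage       74
3     lab      196
4   tower       25
filter rows where site in ['dock', 'field', 'garage', 'tower']:
     site  battery
0    dock      114
1   field       19
2  garage       74
4   tower       25
add column battery_x5 = t['battery'] * 5:
     site  battery  battery_x5
0    dock      114         570
1   field       19          95
2  garage       74         370
4   tower       25         125
The mean of column 'battery_x5' is 290.0.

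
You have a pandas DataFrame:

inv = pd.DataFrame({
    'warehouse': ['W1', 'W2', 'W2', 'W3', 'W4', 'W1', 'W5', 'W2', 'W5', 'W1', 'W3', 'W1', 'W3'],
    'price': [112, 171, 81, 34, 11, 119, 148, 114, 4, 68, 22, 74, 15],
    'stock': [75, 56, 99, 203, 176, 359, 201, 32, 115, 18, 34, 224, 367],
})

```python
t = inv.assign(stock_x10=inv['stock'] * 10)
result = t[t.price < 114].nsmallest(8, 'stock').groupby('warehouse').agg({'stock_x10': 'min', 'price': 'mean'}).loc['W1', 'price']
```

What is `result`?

add column stock_x10 = inv['stock'] * 10:
   warehouse  price  stock  stock_x10
0         W1    112     75        750
1         W2    171     56        560
2         W2     81     99        990
3         W3     34    203       2030
4         W4     11    176       1760
5         W1    119    359       3590
6         W5    148    201       2010
7         W2    114     32        320
8         W5      4    115       1150
9         W1     68     18        180
10        W3     22     34        340
11        W1     74    224       2240
12        W3     15    367       3670
filter rows where price < 114:
   warehouse  price  stock  stock_x10
0         W1    112     75        750
2         W2     81     99        990
3         W3     34    203       2030
4         W4     11    176       1760
8         W5      4    115       1150
9         W1     68     18        180
10        W3     22     34        340
11        W1     74    224       2240
12        W3     15    367       3670
take 8 rows with smallest stock:
   warehouse  price  stock  stock_x10
9         W1     68     18        180
10        W3     22     34        340
0         W1    112     75        750
2         W2     81     99        990
8         W5      4    115       1150
4         W4     11    176       1760
3         W3     34    203       2030
11        W1     74    224       2240
group by warehouse: min(stock_x10), mean(price):
           stock_x10      price
warehouse                      
W1               180  84.666667
W2               990  81.000000
W3               340  28.000000
W4              1760  11.000000
W5              1150   4.000000

84.6666666667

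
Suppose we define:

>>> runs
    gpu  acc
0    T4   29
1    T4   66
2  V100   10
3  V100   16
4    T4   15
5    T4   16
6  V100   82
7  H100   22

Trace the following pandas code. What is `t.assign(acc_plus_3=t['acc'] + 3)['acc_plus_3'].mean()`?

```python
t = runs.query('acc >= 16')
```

filter rows where acc >= 16:
    gpu  acc
0    T4   29
1    T4   66
3  V100   16
5    T4   16
6  V100   82
7  H100   22
add column acc_plus_3 = t['acc'] + 3:
    gpu  acc  acc_plus_3
0    T4   29          32
1    T4   66          69
3  V100   16          19
5    T4   16          19
6  V100   82          85
7  H100   22          25

41.5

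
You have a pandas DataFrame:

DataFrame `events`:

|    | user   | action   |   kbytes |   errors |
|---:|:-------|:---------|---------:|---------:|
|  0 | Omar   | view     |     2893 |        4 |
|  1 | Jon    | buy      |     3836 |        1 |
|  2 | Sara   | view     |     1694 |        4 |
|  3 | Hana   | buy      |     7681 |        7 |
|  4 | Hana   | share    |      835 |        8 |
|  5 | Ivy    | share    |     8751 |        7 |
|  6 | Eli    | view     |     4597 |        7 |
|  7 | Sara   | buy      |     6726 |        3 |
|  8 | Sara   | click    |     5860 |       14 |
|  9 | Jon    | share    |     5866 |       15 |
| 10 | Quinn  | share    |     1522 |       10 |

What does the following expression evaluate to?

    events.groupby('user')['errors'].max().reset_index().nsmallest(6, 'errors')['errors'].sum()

group by user, max of errors:
user
Eli       7
Hana      8
Ivy       7
Jon      15
Omar      4
Quinn    10
Sara     14
Name: errors, dtype: int64
reset_index():
    user  errors
0    Eli       7
1   Hana       8
2    Ivy       7
3    Jon      15
4   Omar       4
5  Quinn      10
6   Sara      14
take 6 rows with smallest errors:
    user  errors
4   Omar       4
0    Eli       7
2    Ivy       7
1   Hana       8
5  Quinn      10
6   Sara      14
Taking the sum of column 'errors' gives 50.

50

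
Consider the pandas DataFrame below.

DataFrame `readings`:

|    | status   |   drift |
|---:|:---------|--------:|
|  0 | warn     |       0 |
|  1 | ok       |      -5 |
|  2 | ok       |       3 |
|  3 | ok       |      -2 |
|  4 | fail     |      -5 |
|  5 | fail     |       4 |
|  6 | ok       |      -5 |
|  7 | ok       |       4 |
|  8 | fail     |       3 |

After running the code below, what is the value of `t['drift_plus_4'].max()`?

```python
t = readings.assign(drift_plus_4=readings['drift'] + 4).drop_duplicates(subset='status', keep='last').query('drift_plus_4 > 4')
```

8

add column drift_plus_4 = readings['drift'] + 4:
  status  drift  drift_plus_4
0   warn      0             4
1     ok     -5            -1
2     ok      3             7
3     ok     -2             2
4   fail     -5            -1
5   fail      4             8
6     ok     -5            -1
7     ok      4             8
8   fail      3             7
drop duplicate status (keep=last):
  status  drift  drift_plus_4
0   warn      0             4
7     ok      4             8
8   fail      3             7
filter rows where drift_plus_4 > 4:
  status  drift  drift_plus_4
7     ok      4             8
8   fail      3             7
The max of column 'drift_plus_4' is 8.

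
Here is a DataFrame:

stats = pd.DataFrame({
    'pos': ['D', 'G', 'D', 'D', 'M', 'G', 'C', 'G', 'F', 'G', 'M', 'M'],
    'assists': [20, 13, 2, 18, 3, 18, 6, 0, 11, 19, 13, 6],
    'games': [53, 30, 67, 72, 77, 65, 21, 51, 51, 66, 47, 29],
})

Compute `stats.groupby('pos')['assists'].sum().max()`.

group by pos, sum of assists:
pos
C     6
D    40
F    11
G    50
M    22
Name: assists, dtype: int64
Finally, max of the resulting series = 50.

50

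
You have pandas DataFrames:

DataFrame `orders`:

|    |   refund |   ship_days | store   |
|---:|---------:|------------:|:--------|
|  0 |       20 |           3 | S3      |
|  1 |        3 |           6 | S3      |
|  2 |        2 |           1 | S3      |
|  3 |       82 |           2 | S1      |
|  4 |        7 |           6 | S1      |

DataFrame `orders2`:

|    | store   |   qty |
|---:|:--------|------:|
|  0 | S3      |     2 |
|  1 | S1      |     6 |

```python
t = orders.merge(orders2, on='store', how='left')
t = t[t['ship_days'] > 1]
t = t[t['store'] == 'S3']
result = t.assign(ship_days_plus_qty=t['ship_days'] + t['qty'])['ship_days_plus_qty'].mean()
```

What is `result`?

6.5

merge on 'store' (how='left') → 5 rows:
   refund  ship_days store  qty
0      20          3    S3    2
1       3          6    S3    2
2       2          1    S3    2
3      82          2    S1    6
4       7          6    S1    6
filter rows where ship_days > 1:
   refund  ship_days store  qty
0      20          3    S3    2
1       3          6    S3    2
3      82          2    S1    6
4       7          6    S1    6
filter rows where store == 'S3':
   refund  ship_days store  qty
0      20          3    S3    2
1       3          6    S3    2
add column ship_days_plus_qty = t['ship_days'] + t['qty']:
   refund  ship_days store  qty  ship_days_plus_qty
0      20          3    S3    2                   5
1       3          6    S3    2                   8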